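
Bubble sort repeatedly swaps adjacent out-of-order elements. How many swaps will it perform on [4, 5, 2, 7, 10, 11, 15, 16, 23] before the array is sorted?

Minimum adjacent swaps = number of inversions (each swap of adjacent out-of-order elements removes one inversion and no swap can remove more).
Count inversions — for each element, later elements that are smaller:
4: 2 → 1
5: 2 → 1
2: none → 0
7: none → 0
10: none → 0
11: none → 0
15: none → 0
16: none → 0
23: none → 0
Total inversions: 1 + 1 + 0 + 0 + 0 + 0 + 0 + 0 + 0 = 2

2 swaps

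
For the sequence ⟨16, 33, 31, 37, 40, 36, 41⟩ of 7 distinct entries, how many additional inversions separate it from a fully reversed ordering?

18

Maximum inversions for 7 distinct elements is C(7, 2) = 7·6/2 = 21.
Current inversions — for each element, count later smaller elements:
16: 0
33: 1
31: 0
37: 1
40: 1
36: 0
41: 0
Current total: 0 + 1 + 0 + 1 + 1 + 0 + 0 = 3
Shortfall: 21 − 3 = 18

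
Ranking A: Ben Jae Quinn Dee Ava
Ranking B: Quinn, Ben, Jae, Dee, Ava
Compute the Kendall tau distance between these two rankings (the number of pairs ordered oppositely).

2 discordant pairs

Assign each item its position (1..5) in the first ordering, then rewrite the second ordering as that position sequence:
positions: Ben→1, Jae→2, Quinn→3, Dee→4, Ava→5
second ordering as positions: [3, 1, 2, 4, 5]
Discordant pairs = inversions in this position sequence.
3: 1, 2 → 2
1: 0
2: 0
4: 0
5: 0
Total: 2 + 0 + 0 + 0 + 0 = 2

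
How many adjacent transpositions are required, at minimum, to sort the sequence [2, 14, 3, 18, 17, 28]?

Minimum adjacent swaps = number of inversions (each swap of adjacent out-of-order elements removes one inversion and no swap can remove more).
Count inversions — for each element, later elements that are smaller:
2: none → 0
14: 3 → 1
3: none → 0
18: 17 → 1
17: none → 0
28: none → 0
Total inversions: 0 + 1 + 0 + 1 + 0 + 0 = 2

2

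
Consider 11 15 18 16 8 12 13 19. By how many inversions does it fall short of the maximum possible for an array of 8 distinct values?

Maximum inversions for 8 distinct elements is C(8, 2) = 8·7/2 = 28.
Current inversions — for each element, count later smaller elements:
11: 1
15: 3
18: 4
16: 3
8: 0
12: 0
13: 0
19: 0
Current total: 1 + 3 + 4 + 3 + 0 + 0 + 0 + 0 = 11
Shortfall: 28 − 11 = 17

17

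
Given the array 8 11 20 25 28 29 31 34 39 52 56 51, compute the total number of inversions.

Element-by-element contributions:
8: 0
11: 0
20: 0
25: 0
28: 0
29: 0
31: 0
34: 0
39: 0
52: 1
56: 1
51: 0
Sum: 0 + 0 + 0 + 0 + 0 + 0 + 0 + 0 + 0 + 1 + 1 + 0 = 2

Out-of-order pairs: 2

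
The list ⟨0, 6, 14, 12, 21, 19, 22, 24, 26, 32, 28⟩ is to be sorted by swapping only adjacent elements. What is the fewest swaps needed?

Each adjacent swap fixes exactly one inversion, so the minimum swap count equals the number of inversions.
Count inversions — for each element, later elements that are smaller:
0: none → 0
6: none → 0
14: 12 → 1
12: none → 0
21: 19 → 1
19: none → 0
22: none → 0
24: none → 0
26: none → 0
32: 28 → 1
28: none → 0
Total inversions: 0 + 0 + 1 + 0 + 1 + 0 + 0 + 0 + 0 + 1 + 0 = 3

3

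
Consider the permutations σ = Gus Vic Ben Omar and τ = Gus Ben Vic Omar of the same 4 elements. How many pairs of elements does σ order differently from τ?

1

Assign each item its position (1..4) in the first ordering, then rewrite the second ordering as that position sequence:
positions: Gus→1, Vic→2, Ben→3, Omar→4
second ordering as positions: [1, 3, 2, 4]
Discordant pairs = inversions in this position sequence.
1: 0
3: 2 → 1
2: 0
4: 0
Total: 0 + 1 + 0 + 0 = 1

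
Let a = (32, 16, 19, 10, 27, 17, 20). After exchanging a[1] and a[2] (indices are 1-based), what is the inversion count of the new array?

10 inversions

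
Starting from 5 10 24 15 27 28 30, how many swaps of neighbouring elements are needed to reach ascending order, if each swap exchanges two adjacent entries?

There is 1 swap.

The minimum number of adjacent swaps to sort an array equals its inversion count, since every such swap removes exactly one inversion.
Count inversions — for each element, later elements that are smaller:
5: none → 0
10: none → 0
24: 15 → 1
15: none → 0
27: none → 0
28: none → 0
30: none → 0
Total inversions: 0 + 0 + 1 + 0 + 0 + 0 + 0 = 1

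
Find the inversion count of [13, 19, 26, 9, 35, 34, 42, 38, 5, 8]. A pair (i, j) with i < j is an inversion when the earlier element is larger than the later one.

21

Element-by-element contributions:
13: 3
19: 3
26: 3
9: 2
35: 3
34: 2
42: 3
38: 2
5: 0
8: 0
Sum: 3 + 3 + 3 + 2 + 3 + 2 + 3 + 2 + 0 + 0 = 21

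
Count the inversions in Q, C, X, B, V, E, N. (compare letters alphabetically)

Inversion pairs (indices are 1-based):
(1,2): Q > C
(1,4): Q > B
(1,6): Q > E
(1,7): Q > N
(2,4): C > B
(3,4): X > B
(3,5): X > V
(3,6): X > E
(3,7): X > N
(5,6): V > E
(5,7): V > N
That's 11 pairs.

11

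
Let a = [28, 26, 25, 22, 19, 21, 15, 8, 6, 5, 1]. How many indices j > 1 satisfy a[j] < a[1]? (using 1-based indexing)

The element at index 1 is 28.
Elements after it: 26, 25, 22, 19, 21, 15, 8, 6, 5, 1
Those smaller than 28: 26, 25, 22, 19, 21, 15, 8, 6, 5, 1

10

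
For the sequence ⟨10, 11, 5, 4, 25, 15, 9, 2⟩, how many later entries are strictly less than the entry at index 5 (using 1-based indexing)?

3

The element at index 5 is 25.
Elements after it: 15, 9, 2
Those smaller than 25: 15, 9, 2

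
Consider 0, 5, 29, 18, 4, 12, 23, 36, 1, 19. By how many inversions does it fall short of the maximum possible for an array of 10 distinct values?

28

Maximum inversions for 10 distinct elements is C(10, 2) = 10·9/2 = 45.
Current inversions — for each element, count later smaller elements:
0: 0
5: 2
29: 6
18: 3
4: 1
12: 1
23: 2
36: 2
1: 0
19: 0
Current total: 0 + 2 + 6 + 3 + 1 + 1 + 2 + 2 + 0 + 0 = 17
Shortfall: 45 − 17 = 28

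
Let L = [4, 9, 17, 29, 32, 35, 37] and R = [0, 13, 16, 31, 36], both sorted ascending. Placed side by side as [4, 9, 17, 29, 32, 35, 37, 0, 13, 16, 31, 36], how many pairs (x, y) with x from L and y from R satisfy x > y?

For each element r of the right run, count left-run elements greater than r:
r = 0: 4, 9, 17, 29, 32, 35, 37 → 7
r = 13: 17, 29, 32, 35, 37 → 5
r = 16: 17, 29, 32, 35, 37 → 5
r = 31: 32, 35, 37 → 3
r = 36: 37 → 1
Cross-inversions: 7 + 5 + 5 + 3 + 1 = 21

21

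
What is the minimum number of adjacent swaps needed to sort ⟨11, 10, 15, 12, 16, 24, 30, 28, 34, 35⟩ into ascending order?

Minimum adjacent swaps = number of inversions (each swap of adjacent out-of-order elements removes one inversion and no swap can remove more).
Count inversions — for each element, later elements that are smaller:
11: 10 → 1
10: none → 0
15: 12 → 1
12: none → 0
16: none → 0
24: none → 0
30: 28 → 1
28: none → 0
34: none → 0
35: none → 0
Total inversions: 1 + 0 + 1 + 0 + 0 + 0 + 1 + 0 + 0 + 0 = 3

3 adjacent swaps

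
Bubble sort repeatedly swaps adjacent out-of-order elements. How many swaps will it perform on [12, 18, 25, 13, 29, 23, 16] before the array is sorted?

8

The minimum number of adjacent swaps to sort an array equals its inversion count, since every such swap removes exactly one inversion.
Count inversions — for each element, later elements that are smaller:
12: none → 0
18: 13, 16 → 2
25: 13, 23, 16 → 3
13: none → 0
29: 23, 16 → 2
23: 16 → 1
16: none → 0
Total inversions: 0 + 2 + 3 + 0 + 2 + 1 + 0 = 8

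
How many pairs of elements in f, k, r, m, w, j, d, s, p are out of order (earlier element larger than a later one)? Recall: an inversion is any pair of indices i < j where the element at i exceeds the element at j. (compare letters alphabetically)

Count, for each position, how many later elements it exceeds:
f → d → 1
k → j, d → 2
r → m, j, d, p → 4
m → j, d → 2
w → j, d, s, p → 4
j → d → 1
d → none → 0
s → p → 1
p → none → 0
Sum: 1 + 2 + 4 + 2 + 4 + 1 + 0 + 1 + 0 = 15

Out-of-order pairs: 15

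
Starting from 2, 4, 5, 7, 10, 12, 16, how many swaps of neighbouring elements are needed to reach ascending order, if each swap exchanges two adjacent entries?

Each adjacent swap fixes exactly one inversion, so the minimum swap count equals the number of inversions.
Count inversions — for each element, later elements that are smaller:
2: none → 0
4: none → 0
5: none → 0
7: none → 0
10: none → 0
12: none → 0
16: none → 0
Total inversions: 0 + 0 + 0 + 0 + 0 + 0 + 0 = 0

0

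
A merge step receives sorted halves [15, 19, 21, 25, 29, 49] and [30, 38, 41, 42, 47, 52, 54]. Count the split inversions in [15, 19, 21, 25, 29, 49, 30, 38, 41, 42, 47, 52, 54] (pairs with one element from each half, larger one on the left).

5

Take each right-half value and tally the left-half values above it:
r = 30: 49 → 1
r = 38: 49 → 1
r = 41: 49 → 1
r = 42: 49 → 1
r = 47: 49 → 1
r = 52: none → 0
r = 54: none → 0
Cross-inversions: 1 + 1 + 1 + 1 + 1 + 0 + 0 = 5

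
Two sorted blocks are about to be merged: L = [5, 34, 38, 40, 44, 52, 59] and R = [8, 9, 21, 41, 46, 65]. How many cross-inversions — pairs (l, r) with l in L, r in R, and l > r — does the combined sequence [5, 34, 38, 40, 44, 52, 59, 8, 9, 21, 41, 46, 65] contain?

For each element r of the right run, count left-run elements greater than r:
r = 8: 34, 38, 40, 44, 52, 59 → 6
r = 9: 34, 38, 40, 44, 52, 59 → 6
r = 21: 34, 38, 40, 44, 52, 59 → 6
r = 41: 44, 52, 59 → 3
r = 46: 52, 59 → 2
r = 65: none → 0
Cross-inversions: 6 + 6 + 6 + 3 + 2 + 0 = 23

23 cross-inversions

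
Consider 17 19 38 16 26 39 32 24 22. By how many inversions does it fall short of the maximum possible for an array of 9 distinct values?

21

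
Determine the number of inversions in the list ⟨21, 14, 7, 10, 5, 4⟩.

Sweep left to right; for each value list the smaller values that follow it:
21: 5
14: 4
7: 2
10: 2
5: 1
4: 0
Sum: 5 + 4 + 2 + 2 + 1 + 0 = 14

14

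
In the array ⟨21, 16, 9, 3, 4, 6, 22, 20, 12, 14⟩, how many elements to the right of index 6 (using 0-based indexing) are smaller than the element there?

3

The element at index 6 is 22.
Elements after it: 20, 12, 14
Those smaller than 22: 20, 12, 14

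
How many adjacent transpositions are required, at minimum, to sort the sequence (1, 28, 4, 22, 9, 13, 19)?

The minimum number of adjacent swaps to sort an array equals its inversion count, since every such swap removes exactly one inversion.
Count inversions — for each element, later elements that are smaller:
1: none → 0
28: 4, 22, 9, 13, 19 → 5
4: none → 0
22: 9, 13, 19 → 3
9: none → 0
13: none → 0
19: none → 0
Total inversions: 0 + 5 + 0 + 3 + 0 + 0 + 0 = 8

8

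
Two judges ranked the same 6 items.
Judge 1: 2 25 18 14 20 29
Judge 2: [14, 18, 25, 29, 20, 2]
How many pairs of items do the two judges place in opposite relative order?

There are 9 discordant pairs.

Assign each item its position (1..6) in the first ordering, then rewrite the second ordering as that position sequence:
positions: 2→1, 25→2, 18→3, 14→4, 20→5, 29→6
second ordering as positions: [4, 3, 2, 6, 5, 1]
Discordant pairs = inversions in this position sequence.
4: 3, 2, 1 → 3
3: 2, 1 → 2
2: 1 → 1
6: 5, 1 → 2
5: 1 → 1
1: 0
Total: 3 + 2 + 1 + 2 + 1 + 0 = 9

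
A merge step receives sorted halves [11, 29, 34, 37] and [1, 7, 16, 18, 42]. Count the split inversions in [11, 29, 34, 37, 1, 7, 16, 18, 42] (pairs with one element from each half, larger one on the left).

14 split inversions

Take each right-half value and tally the left-half values above it:
r = 1: 11, 29, 34, 37 → 4
r = 7: 11, 29, 34, 37 → 4
r = 16: 29, 34, 37 → 3
r = 18: 29, 34, 37 → 3
r = 42: none → 0
Cross-inversions: 4 + 4 + 3 + 3 + 0 = 14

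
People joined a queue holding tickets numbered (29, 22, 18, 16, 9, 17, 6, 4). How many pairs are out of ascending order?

26

Sweep left to right; for each value list the smaller values that follow it:
29 → 22, 18, 16, 9, 17, 6, 4 → 7
22 → 18, 16, 9, 17, 6, 4 → 6
18 → 16, 9, 17, 6, 4 → 5
16 → 9, 6, 4 → 3
9 → 6, 4 → 2
17 → 6, 4 → 2
6 → 4 → 1
4 → none → 0
Sum: 7 + 6 + 5 + 3 + 2 + 2 + 1 + 0 = 26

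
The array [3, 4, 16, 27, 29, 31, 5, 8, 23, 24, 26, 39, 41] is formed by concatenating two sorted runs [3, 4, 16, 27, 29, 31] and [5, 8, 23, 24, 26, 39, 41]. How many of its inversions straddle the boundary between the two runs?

There are 17 split inversions.

Count, for every r in R, how many entries of L exceed r:
r = 5: 16, 27, 29, 31 → 4
r = 8: 16, 27, 29, 31 → 4
r = 23: 27, 29, 31 → 3
r = 24: 27, 29, 31 → 3
r = 26: 27, 29, 31 → 3
r = 39: none → 0
r = 41: none → 0
Cross-inversions: 4 + 4 + 3 + 3 + 3 + 0 + 0 = 17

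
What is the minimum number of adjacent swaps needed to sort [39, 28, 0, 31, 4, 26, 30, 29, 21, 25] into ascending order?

27 swaps

The minimum number of adjacent swaps to sort an array equals its inversion count, since every such swap removes exactly one inversion.
Count inversions — for each element, later elements that are smaller:
39: 28, 0, 31, 4, 26, 30, 29, 21, 25 → 9
28: 0, 4, 26, 21, 25 → 5
0: none → 0
31: 4, 26, 30, 29, 21, 25 → 6
4: none → 0
26: 21, 25 → 2
30: 29, 21, 25 → 3
29: 21, 25 → 2
21: none → 0
25: none → 0
Total inversions: 9 + 5 + 0 + 6 + 0 + 2 + 3 + 2 + 0 + 0 = 27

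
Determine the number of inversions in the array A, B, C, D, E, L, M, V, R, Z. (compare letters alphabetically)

1 inversion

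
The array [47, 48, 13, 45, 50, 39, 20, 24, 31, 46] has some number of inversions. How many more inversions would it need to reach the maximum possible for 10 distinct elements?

Maximum inversions for 10 distinct elements is C(10, 2) = 10·9/2 = 45.
Current inversions — for each element, count later smaller elements:
47: 7
48: 7
13: 0
45: 4
50: 5
39: 3
20: 0
24: 0
31: 0
46: 0
Current total: 7 + 7 + 0 + 4 + 5 + 3 + 0 + 0 + 0 + 0 = 26
Shortfall: 45 − 26 = 19

19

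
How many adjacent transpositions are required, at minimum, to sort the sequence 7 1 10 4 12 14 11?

Each adjacent swap fixes exactly one inversion, so the minimum swap count equals the number of inversions.
Count inversions — for each element, later elements that are smaller:
7: 1, 4 → 2
1: none → 0
10: 4 → 1
4: none → 0
12: 11 → 1
14: 11 → 1
11: none → 0
Total inversions: 2 + 0 + 1 + 0 + 1 + 1 + 0 = 5

5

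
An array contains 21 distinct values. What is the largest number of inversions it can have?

Inversions: 210

A reversed (strictly descending) arrangement makes every pair an inversion, giving C(21, 2) inversions.
C(21, 2) = 21·20/2 = 210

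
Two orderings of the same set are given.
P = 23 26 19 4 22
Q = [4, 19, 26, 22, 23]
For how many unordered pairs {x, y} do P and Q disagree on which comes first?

7

Assign each item its position (1..5) in the first ordering, then rewrite the second ordering as that position sequence:
positions: 23→1, 26→2, 19→3, 4→4, 22→5
second ordering as positions: [4, 3, 2, 5, 1]
Discordant pairs = inversions in this position sequence.
4: 3, 2, 1 → 3
3: 2, 1 → 2
2: 1 → 1
5: 1 → 1
1: 0
Total: 3 + 2 + 1 + 1 + 0 = 7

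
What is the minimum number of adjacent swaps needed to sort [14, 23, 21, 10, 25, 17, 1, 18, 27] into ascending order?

Minimum adjacent swaps = number of inversions (each swap of adjacent out-of-order elements removes one inversion and no swap can remove more).
Count inversions — for each element, later elements that are smaller:
14: 10, 1 → 2
23: 21, 10, 17, 1, 18 → 5
21: 10, 17, 1, 18 → 4
10: 1 → 1
25: 17, 1, 18 → 3
17: 1 → 1
1: none → 0
18: none → 0
27: none → 0
Total inversions: 2 + 5 + 4 + 1 + 3 + 1 + 0 + 0 + 0 = 16

16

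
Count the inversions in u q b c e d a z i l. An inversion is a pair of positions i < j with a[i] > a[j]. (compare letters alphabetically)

There are 22 inversions.

For each element, count later entries that are smaller:
u: 8
q: 7
b: 1
c: 1
e: 2
d: 1
a: 0
z: 2
i: 0
l: 0
Sum: 8 + 7 + 1 + 1 + 2 + 1 + 0 + 2 + 0 + 0 = 22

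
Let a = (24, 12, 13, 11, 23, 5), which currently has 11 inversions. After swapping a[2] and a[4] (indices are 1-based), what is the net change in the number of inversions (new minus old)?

-1

Positions 2 and 4 hold 12 and 11; after swapping, the array is [24, 11, 13, 12, 23, 5].
For each element, count later entries that are smaller:
24 → 11, 13, 12, 23, 5 → 5
11 → 5 → 1
13 → 12, 5 → 2
12 → 5 → 1
23 → 5 → 1
5 → none → 0
Sum: 5 + 1 + 2 + 1 + 1 + 0 = 10
Change: 10 − 11 = -1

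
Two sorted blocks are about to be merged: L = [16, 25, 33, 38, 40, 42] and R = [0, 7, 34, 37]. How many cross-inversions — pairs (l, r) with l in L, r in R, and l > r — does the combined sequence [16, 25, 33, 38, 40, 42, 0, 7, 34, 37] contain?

18

Count, for every r in R, how many entries of L exceed r:
r = 0: 16, 25, 33, 38, 40, 42 → 6
r = 7: 16, 25, 33, 38, 40, 42 → 6
r = 34: 38, 40, 42 → 3
r = 37: 38, 40, 42 → 3
Cross-inversions: 6 + 6 + 3 + 3 = 18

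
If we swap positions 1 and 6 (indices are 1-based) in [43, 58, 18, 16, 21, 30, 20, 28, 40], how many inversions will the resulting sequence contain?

Positions 1 and 6 hold 43 and 30; after swapping, the array is [30, 58, 18, 16, 21, 43, 20, 28, 40].
Count, for each position, how many later elements it exceeds:
30: 5
58: 7
18: 1
16: 0
21: 1
43: 3
20: 0
28: 0
40: 0
Sum: 5 + 7 + 1 + 0 + 1 + 3 + 0 + 0 + 0 = 17

17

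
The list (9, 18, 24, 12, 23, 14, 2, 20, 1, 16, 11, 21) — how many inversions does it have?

Count, for each position, how many later elements it exceeds:
9 → 2, 1 → 2
18 → 12, 14, 2, 1, 16, 11 → 6
24 → 12, 23, 14, 2, 20, 1, 16, 11, 21 → 9
12 → 2, 1, 11 → 3
23 → 14, 2, 20, 1, 16, 11, 21 → 7
14 → 2, 1, 11 → 3
2 → 1 → 1
20 → 1, 16, 11 → 3
1 → none → 0
16 → 11 → 1
11 → none → 0
21 → none → 0
Sum: 2 + 6 + 9 + 3 + 7 + 3 + 1 + 3 + 0 + 1 + 0 + 0 = 35

35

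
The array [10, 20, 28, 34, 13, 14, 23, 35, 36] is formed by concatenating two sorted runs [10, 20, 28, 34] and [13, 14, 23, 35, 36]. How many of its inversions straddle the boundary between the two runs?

8

Take each right-half value and tally the left-half values above it:
r = 13: 20, 28, 34 → 3
r = 14: 20, 28, 34 → 3
r = 23: 28, 34 → 2
r = 35: none → 0
r = 36: none → 0
Cross-inversions: 3 + 3 + 2 + 0 + 0 = 8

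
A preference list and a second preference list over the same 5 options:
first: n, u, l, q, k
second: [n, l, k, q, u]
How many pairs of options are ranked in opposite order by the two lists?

Assign each item its position (1..5) in the first ordering, then rewrite the second ordering as that position sequence:
positions: n→1, u→2, l→3, q→4, k→5
second ordering as positions: [1, 3, 5, 4, 2]
Discordant pairs = inversions in this position sequence.
1: 0
3: 2 → 1
5: 4, 2 → 2
4: 2 → 1
2: 0
Total: 0 + 1 + 2 + 1 + 0 = 4

4 pairs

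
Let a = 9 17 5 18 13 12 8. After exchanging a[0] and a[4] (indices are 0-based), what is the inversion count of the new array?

Inversions: 13

Positions 0 and 4 hold 9 and 13; after swapping, the array is [13, 17, 5, 18, 9, 12, 8].
Sweep left to right; for each value list the smaller values that follow it:
13 → 5, 9, 12, 8 → 4
17 → 5, 9, 12, 8 → 4
5 → none → 0
18 → 9, 12, 8 → 3
9 → 8 → 1
12 → 8 → 1
8 → none → 0
Sum: 4 + 4 + 0 + 3 + 1 + 1 + 0 = 13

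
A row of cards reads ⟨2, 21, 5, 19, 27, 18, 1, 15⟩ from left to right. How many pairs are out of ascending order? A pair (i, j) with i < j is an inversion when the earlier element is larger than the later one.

15 out-of-order pairs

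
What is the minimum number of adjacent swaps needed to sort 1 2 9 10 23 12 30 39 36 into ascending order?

Each adjacent swap fixes exactly one inversion, so the minimum swap count equals the number of inversions.
Count inversions — for each element, later elements that are smaller:
1: none → 0
2: none → 0
9: none → 0
10: none → 0
23: 12 → 1
12: none → 0
30: none → 0
39: 36 → 1
36: none → 0
Total inversions: 0 + 0 + 0 + 0 + 1 + 0 + 0 + 1 + 0 = 2

Adjacent swaps: 2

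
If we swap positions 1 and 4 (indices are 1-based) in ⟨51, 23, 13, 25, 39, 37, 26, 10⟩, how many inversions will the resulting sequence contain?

There are 16 inversions.

Positions 1 and 4 hold 51 and 25; after swapping, the array is [25, 23, 13, 51, 39, 37, 26, 10].
Element-by-element contributions:
25: 3
23: 2
13: 1
51: 4
39: 3
37: 2
26: 1
10: 0
Sum: 3 + 2 + 1 + 4 + 3 + 2 + 1 + 0 = 16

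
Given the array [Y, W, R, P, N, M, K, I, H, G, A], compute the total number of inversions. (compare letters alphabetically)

For each element, count later entries that are smaller:
Y: 10
W: 9
R: 8
P: 7
N: 6
M: 5
K: 4
I: 3
H: 2
G: 1
A: 0
Sum: 10 + 9 + 8 + 7 + 6 + 5 + 4 + 3 + 2 + 1 + 0 = 55

55 out-of-order pairs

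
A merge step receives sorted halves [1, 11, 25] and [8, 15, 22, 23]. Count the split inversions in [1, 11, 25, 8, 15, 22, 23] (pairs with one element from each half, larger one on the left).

There are 5 cross-inversions.

Count, for every r in R, how many entries of L exceed r:
r = 8: 11, 25 → 2
r = 15: 25 → 1
r = 22: 25 → 1
r = 23: 25 → 1
Cross-inversions: 2 + 1 + 1 + 1 = 5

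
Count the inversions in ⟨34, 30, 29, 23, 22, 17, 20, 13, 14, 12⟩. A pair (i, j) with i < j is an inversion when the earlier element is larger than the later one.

Inversions: 43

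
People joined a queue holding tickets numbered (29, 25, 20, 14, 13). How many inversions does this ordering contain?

10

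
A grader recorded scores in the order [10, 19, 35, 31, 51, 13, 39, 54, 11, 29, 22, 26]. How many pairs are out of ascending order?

Element-by-element contributions:
10 → none → 0
19 → 13, 11 → 2
35 → 31, 13, 11, 29, 22, 26 → 6
31 → 13, 11, 29, 22, 26 → 5
51 → 13, 39, 11, 29, 22, 26 → 6
13 → 11 → 1
39 → 11, 29, 22, 26 → 4
54 → 11, 29, 22, 26 → 4
11 → none → 0
29 → 22, 26 → 2
22 → none → 0
26 → none → 0
Sum: 0 + 2 + 6 + 5 + 6 + 1 + 4 + 4 + 0 + 2 + 0 + 0 = 30

30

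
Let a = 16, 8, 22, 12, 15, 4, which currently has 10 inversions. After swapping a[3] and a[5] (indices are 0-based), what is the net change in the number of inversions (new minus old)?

Positions 3 and 5 hold 12 and 4; after swapping, the array is [16, 8, 22, 4, 15, 12].
For each element, count later entries that are smaller:
16 → 8, 4, 15, 12 → 4
8 → 4 → 1
22 → 4, 15, 12 → 3
4 → none → 0
15 → 12 → 1
12 → none → 0
Sum: 4 + 1 + 3 + 0 + 1 + 0 = 9
Change: 9 − 10 = -1

-1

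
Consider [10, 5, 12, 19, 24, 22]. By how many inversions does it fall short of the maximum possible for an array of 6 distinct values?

13 inversions short

Maximum inversions for 6 distinct elements is C(6, 2) = 6·5/2 = 15.
Current inversions — for each element, count later smaller elements:
10: 1
5: 0
12: 0
19: 0
24: 1
22: 0
Current total: 1 + 0 + 0 + 0 + 1 + 0 = 2
Shortfall: 15 − 2 = 13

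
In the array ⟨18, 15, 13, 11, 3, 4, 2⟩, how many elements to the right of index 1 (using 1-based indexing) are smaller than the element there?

6 such elements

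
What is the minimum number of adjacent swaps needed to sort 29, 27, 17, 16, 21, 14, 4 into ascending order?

19

The minimum number of adjacent swaps to sort an array equals its inversion count, since every such swap removes exactly one inversion.
Count inversions — for each element, later elements that are smaller:
29: 27, 17, 16, 21, 14, 4 → 6
27: 17, 16, 21, 14, 4 → 5
17: 16, 14, 4 → 3
16: 14, 4 → 2
21: 14, 4 → 2
14: 4 → 1
4: none → 0
Total inversions: 6 + 5 + 3 + 2 + 2 + 1 + 0 = 19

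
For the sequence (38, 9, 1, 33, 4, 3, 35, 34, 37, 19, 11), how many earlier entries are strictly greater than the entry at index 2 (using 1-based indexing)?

1

The element at index 2 is 9.
Elements before it: 38
Those larger than 9: 38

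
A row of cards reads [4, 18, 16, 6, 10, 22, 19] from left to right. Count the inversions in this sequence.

There are 6 inversions.

Inversion pairs (indices are 0-based):
(1,2): 18 > 16
(1,3): 18 > 6
(1,4): 18 > 10
(2,3): 16 > 6
(2,4): 16 > 10
(5,6): 22 > 19
That's 6 pairs.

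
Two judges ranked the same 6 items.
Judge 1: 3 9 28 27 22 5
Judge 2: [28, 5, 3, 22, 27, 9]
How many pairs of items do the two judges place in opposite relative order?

Assign each item its position (1..6) in the first ordering, then rewrite the second ordering as that position sequence:
positions: 3→1, 9→2, 28→3, 27→4, 22→5, 5→6
second ordering as positions: [3, 6, 1, 5, 4, 2]
Discordant pairs = inversions in this position sequence.
3: 1, 2 → 2
6: 1, 5, 4, 2 → 4
1: 0
5: 4, 2 → 2
4: 2 → 1
2: 0
Total: 2 + 4 + 0 + 2 + 1 + 0 = 9

Discordant pairs: 9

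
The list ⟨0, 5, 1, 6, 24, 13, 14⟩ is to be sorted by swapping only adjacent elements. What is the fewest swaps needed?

The minimum number of adjacent swaps to sort an array equals its inversion count, since every such swap removes exactly one inversion.
Count inversions — for each element, later elements that are smaller:
0: none → 0
5: 1 → 1
1: none → 0
6: none → 0
24: 13, 14 → 2
13: none → 0
14: none → 0
Total inversions: 0 + 1 + 0 + 0 + 2 + 0 + 0 = 3

3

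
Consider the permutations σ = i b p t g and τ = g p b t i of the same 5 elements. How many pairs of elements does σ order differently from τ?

There are 8 discordant pairs.

Assign each item its position (1..5) in the first ordering, then rewrite the second ordering as that position sequence:
positions: i→1, b→2, p→3, t→4, g→5
second ordering as positions: [5, 3, 2, 4, 1]
Discordant pairs = inversions in this position sequence.
5: 3, 2, 4, 1 → 4
3: 2, 1 → 2
2: 1 → 1
4: 1 → 1
1: 0
Total: 4 + 2 + 1 + 1 + 0 = 8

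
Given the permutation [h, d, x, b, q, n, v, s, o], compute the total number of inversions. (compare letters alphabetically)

14 out-of-order pairs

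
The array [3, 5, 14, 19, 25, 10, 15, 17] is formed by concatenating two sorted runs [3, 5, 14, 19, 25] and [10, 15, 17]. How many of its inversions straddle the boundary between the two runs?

Cross-inversions: 7

Take each right-half value and tally the left-half values above it:
r = 10: 14, 19, 25 → 3
r = 15: 19, 25 → 2
r = 17: 19, 25 → 2
Cross-inversions: 3 + 2 + 2 = 7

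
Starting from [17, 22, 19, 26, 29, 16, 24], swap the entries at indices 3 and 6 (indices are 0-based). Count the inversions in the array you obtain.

Positions 3 and 6 hold 26 and 24; after swapping, the array is [17, 22, 19, 24, 29, 16, 26].
Count, for each position, how many later elements it exceeds:
17: 1
22: 2
19: 1
24: 1
29: 2
16: 0
26: 0
Sum: 1 + 2 + 1 + 1 + 2 + 0 + 0 = 7

There are 7 inversions.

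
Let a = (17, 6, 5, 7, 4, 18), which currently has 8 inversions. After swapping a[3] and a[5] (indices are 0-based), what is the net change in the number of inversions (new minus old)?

Positions 3 and 5 hold 7 and 18; after swapping, the array is [17, 6, 5, 18, 4, 7].
Sweep left to right; for each value list the smaller values that follow it:
17 → 6, 5, 4, 7 → 4
6 → 5, 4 → 2
5 → 4 → 1
18 → 4, 7 → 2
4 → none → 0
7 → none → 0
Sum: 4 + 2 + 1 + 2 + 0 + 0 = 9
Change: 9 − 8 = +1

+1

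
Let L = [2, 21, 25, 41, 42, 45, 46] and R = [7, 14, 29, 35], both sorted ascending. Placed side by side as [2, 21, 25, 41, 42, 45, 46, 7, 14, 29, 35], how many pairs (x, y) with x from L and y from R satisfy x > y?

20 cross-inversions

Take each right-half value and tally the left-half values above it:
r = 7: 21, 25, 41, 42, 45, 46 → 6
r = 14: 21, 25, 41, 42, 45, 46 → 6
r = 29: 41, 42, 45, 46 → 4
r = 35: 41, 42, 45, 46 → 4
Cross-inversions: 6 + 6 + 4 + 4 = 20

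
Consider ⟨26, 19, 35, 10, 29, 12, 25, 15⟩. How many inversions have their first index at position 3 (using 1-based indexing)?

5 such elements

The element at index 3 is 35.
Elements after it: 10, 29, 12, 25, 15
Those smaller than 35: 10, 29, 12, 25, 15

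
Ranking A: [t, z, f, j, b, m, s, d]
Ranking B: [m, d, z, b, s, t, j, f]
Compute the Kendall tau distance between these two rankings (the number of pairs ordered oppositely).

19 discordant pairs

Assign each item its position (1..8) in the first ordering, then rewrite the second ordering as that position sequence:
positions: t→1, z→2, f→3, j→4, b→5, m→6, s→7, d→8
second ordering as positions: [6, 8, 2, 5, 7, 1, 4, 3]
Discordant pairs = inversions in this position sequence.
6: 2, 5, 1, 4, 3 → 5
8: 2, 5, 7, 1, 4, 3 → 6
2: 1 → 1
5: 1, 4, 3 → 3
7: 1, 4, 3 → 3
1: 0
4: 3 → 1
3: 0
Total: 5 + 6 + 1 + 3 + 3 + 0 + 1 + 0 = 19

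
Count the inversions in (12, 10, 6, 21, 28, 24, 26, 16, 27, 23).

14 inversions

Sweep left to right; for each value list the smaller values that follow it:
12 → 10, 6 → 2
10 → 6 → 1
6 → none → 0
21 → 16 → 1
28 → 24, 26, 16, 27, 23 → 5
24 → 16, 23 → 2
26 → 16, 23 → 2
16 → none → 0
27 → 23 → 1
23 → none → 0
Sum: 2 + 1 + 0 + 1 + 5 + 2 + 2 + 0 + 1 + 0 = 14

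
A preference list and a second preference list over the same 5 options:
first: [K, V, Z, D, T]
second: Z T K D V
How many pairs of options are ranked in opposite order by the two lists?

Assign each item its position (1..5) in the first ordering, then rewrite the second ordering as that position sequence:
positions: K→1, V→2, Z→3, D→4, T→5
second ordering as positions: [3, 5, 1, 4, 2]
Discordant pairs = inversions in this position sequence.
3: 1, 2 → 2
5: 1, 4, 2 → 3
1: 0
4: 2 → 1
2: 0
Total: 2 + 3 + 0 + 1 + 0 = 6

6 pairs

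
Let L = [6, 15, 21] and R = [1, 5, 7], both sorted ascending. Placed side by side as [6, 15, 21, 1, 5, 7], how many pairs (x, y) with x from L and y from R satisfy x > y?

Count, for every r in R, how many entries of L exceed r:
r = 1: 6, 15, 21 → 3
r = 5: 6, 15, 21 → 3
r = 7: 15, 21 → 2
Cross-inversions: 3 + 3 + 2 = 8

Split inversions: 8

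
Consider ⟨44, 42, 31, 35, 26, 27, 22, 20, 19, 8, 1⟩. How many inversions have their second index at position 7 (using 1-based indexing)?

The element at index 7 is 22.
Elements before it: 44, 42, 31, 35, 26, 27
Those larger than 22: 44, 42, 31, 35, 26, 27

6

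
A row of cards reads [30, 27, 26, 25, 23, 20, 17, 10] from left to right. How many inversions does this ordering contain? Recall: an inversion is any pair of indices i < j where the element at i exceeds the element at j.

28

Element-by-element contributions:
30 → 27, 26, 25, 23, 20, 17, 10 → 7
27 → 26, 25, 23, 20, 17, 10 → 6
26 → 25, 23, 20, 17, 10 → 5
25 → 23, 20, 17, 10 → 4
23 → 20, 17, 10 → 3
20 → 17, 10 → 2
17 → 10 → 1
10 → none → 0
Sum: 7 + 6 + 5 + 4 + 3 + 2 + 1 + 0 = 28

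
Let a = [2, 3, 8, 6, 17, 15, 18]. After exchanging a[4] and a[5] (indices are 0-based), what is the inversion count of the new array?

1 inversion

Positions 4 and 5 hold 17 and 15; after swapping, the array is [2, 3, 8, 6, 15, 17, 18].
Count, for each position, how many later elements it exceeds:
2 → none → 0
3 → none → 0
8 → 6 → 1
6 → none → 0
15 → none → 0
17 → none → 0
18 → none → 0
Sum: 0 + 0 + 1 + 0 + 0 + 0 + 0 = 1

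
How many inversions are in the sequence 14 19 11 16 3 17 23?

Inversion pairs (indices are 0-based):
(0,2): 14 > 11
(0,4): 14 > 3
(1,2): 19 > 11
(1,3): 19 > 16
(1,4): 19 > 3
(1,5): 19 > 17
(2,4): 11 > 3
(3,4): 16 > 3
That's 8 pairs.

8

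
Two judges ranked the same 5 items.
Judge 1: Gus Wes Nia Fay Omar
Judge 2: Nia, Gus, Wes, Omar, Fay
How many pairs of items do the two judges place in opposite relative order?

Assign each item its position (1..5) in the first ordering, then rewrite the second ordering as that position sequence:
positions: Gus→1, Wes→2, Nia→3, Fay→4, Omar→5
second ordering as positions: [3, 1, 2, 5, 4]
Discordant pairs = inversions in this position sequence.
3: 1, 2 → 2
1: 0
2: 0
5: 4 → 1
4: 0
Total: 2 + 0 + 0 + 1 + 0 = 3

3 discordant pairs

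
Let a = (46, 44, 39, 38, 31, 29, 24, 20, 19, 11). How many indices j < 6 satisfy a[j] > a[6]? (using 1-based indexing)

5

The element at index 6 is 29.
Elements before it: 46, 44, 39, 38, 31
Those larger than 29: 46, 44, 39, 38, 31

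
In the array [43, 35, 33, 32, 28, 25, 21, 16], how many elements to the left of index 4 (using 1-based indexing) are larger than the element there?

3

The element at index 4 is 32.
Elements before it: 43, 35, 33
Those larger than 32: 43, 35, 33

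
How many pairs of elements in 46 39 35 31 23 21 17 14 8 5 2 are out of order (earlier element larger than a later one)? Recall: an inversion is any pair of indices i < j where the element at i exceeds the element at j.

55

For each element, count later entries that are smaller:
46 → 39, 35, 31, 23, 21, 17, 14, 8, 5, 2 → 10
39 → 35, 31, 23, 21, 17, 14, 8, 5, 2 → 9
35 → 31, 23, 21, 17, 14, 8, 5, 2 → 8
31 → 23, 21, 17, 14, 8, 5, 2 → 7
23 → 21, 17, 14, 8, 5, 2 → 6
21 → 17, 14, 8, 5, 2 → 5
17 → 14, 8, 5, 2 → 4
14 → 8, 5, 2 → 3
8 → 5, 2 → 2
5 → 2 → 1
2 → none → 0
Sum: 10 + 9 + 8 + 7 + 6 + 5 + 4 + 3 + 2 + 1 + 0 = 55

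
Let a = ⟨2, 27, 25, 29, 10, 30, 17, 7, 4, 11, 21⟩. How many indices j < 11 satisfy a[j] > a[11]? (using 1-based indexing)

The element at index 11 is 21.
Elements before it: 2, 27, 25, 29, 10, 30, 17, 7, 4, 11
Those larger than 21: 27, 25, 29, 30

4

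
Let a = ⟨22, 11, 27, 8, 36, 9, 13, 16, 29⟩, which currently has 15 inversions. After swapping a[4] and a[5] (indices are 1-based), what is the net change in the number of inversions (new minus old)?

+1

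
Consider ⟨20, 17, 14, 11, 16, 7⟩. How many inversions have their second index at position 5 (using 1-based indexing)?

The element at index 5 is 16.
Elements before it: 20, 17, 14, 11
Those larger than 16: 20, 17

2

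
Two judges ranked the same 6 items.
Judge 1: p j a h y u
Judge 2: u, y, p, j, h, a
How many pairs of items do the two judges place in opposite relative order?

10 discordant pairs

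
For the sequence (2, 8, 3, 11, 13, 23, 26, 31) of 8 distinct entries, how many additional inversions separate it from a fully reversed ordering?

27

Maximum inversions for 8 distinct elements is C(8, 2) = 8·7/2 = 28.
Current inversions — for each element, count later smaller elements:
2: 0
8: 1
3: 0
11: 0
13: 0
23: 0
26: 0
31: 0
Current total: 0 + 1 + 0 + 0 + 0 + 0 + 0 + 0 = 1
Shortfall: 28 − 1 = 27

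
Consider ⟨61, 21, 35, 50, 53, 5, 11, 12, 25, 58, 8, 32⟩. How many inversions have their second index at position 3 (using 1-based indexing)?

1

The element at index 3 is 35.
Elements before it: 61, 21
Those larger than 35: 61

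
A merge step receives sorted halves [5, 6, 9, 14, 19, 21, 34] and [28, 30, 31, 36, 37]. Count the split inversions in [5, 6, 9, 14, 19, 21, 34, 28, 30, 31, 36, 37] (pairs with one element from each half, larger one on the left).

Count, for every r in R, how many entries of L exceed r:
r = 28: 34 → 1
r = 30: 34 → 1
r = 31: 34 → 1
r = 36: none → 0
r = 37: none → 0
Cross-inversions: 1 + 1 + 1 + 0 + 0 = 3

3 cross-inversions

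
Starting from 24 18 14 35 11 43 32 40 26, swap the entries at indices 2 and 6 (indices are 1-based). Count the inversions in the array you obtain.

17

Positions 2 and 6 hold 18 and 43; after swapping, the array is [24, 43, 14, 35, 11, 18, 32, 40, 26].
Element-by-element contributions:
24 → 14, 11, 18 → 3
43 → 14, 35, 11, 18, 32, 40, 26 → 7
14 → 11 → 1
35 → 11, 18, 32, 26 → 4
11 → none → 0
18 → none → 0
32 → 26 → 1
40 → 26 → 1
26 → none → 0
Sum: 3 + 7 + 1 + 4 + 0 + 0 + 1 + 1 + 0 = 17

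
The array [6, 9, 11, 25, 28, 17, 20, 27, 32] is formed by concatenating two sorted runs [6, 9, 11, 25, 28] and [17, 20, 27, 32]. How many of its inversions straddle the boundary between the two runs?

Cross-inversions: 5

Count, for every r in R, how many entries of L exceed r:
r = 17: 25, 28 → 2
r = 20: 25, 28 → 2
r = 27: 28 → 1
r = 32: none → 0
Cross-inversions: 2 + 2 + 1 + 0 = 5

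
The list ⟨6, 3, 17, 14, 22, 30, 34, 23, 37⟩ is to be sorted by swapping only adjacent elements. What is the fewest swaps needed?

The minimum number of adjacent swaps to sort an array equals its inversion count, since every such swap removes exactly one inversion.
Count inversions — for each element, later elements that are smaller:
6: 3 → 1
3: none → 0
17: 14 → 1
14: none → 0
22: none → 0
30: 23 → 1
34: 23 → 1
23: none → 0
37: none → 0
Total inversions: 1 + 0 + 1 + 0 + 0 + 1 + 1 + 0 + 0 = 4

4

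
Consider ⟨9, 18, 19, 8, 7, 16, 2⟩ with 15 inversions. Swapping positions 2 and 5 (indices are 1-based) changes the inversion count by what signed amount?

Positions 2 and 5 hold 18 and 7; after swapping, the array is [9, 7, 19, 8, 18, 16, 2].
Element-by-element contributions:
9: 3
7: 1
19: 4
8: 1
18: 2
16: 1
2: 0
Sum: 3 + 1 + 4 + 1 + 2 + 1 + 0 = 12
Change: 12 − 15 = -3

-3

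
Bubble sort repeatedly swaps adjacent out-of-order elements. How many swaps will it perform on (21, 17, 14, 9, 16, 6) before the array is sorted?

The minimum number of adjacent swaps to sort an array equals its inversion count, since every such swap removes exactly one inversion.
Count inversions — for each element, later elements that are smaller:
21: 17, 14, 9, 16, 6 → 5
17: 14, 9, 16, 6 → 4
14: 9, 6 → 2
9: 6 → 1
16: 6 → 1
6: none → 0
Total inversions: 5 + 4 + 2 + 1 + 1 + 0 = 13

13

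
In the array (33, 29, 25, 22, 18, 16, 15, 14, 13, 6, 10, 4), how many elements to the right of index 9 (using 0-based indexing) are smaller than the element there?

The element at index 9 is 6.
Elements after it: 10, 4
Those smaller than 6: 4

1 such element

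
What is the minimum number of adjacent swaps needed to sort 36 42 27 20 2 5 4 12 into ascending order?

22 swaps

Each adjacent swap fixes exactly one inversion, so the minimum swap count equals the number of inversions.
Count inversions — for each element, later elements that are smaller:
36: 27, 20, 2, 5, 4, 12 → 6
42: 27, 20, 2, 5, 4, 12 → 6
27: 20, 2, 5, 4, 12 → 5
20: 2, 5, 4, 12 → 4
2: none → 0
5: 4 → 1
4: none → 0
12: none → 0
Total inversions: 6 + 6 + 5 + 4 + 0 + 1 + 0 + 0 = 22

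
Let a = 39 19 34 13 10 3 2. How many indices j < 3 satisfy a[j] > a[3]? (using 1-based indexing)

The element at index 3 is 34.
Elements before it: 39, 19
Those larger than 34: 39

1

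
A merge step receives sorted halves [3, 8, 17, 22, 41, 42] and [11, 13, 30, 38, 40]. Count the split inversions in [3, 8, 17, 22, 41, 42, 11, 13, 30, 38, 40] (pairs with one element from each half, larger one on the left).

For each element r of the right run, count left-run elements greater than r:
r = 11: 17, 22, 41, 42 → 4
r = 13: 17, 22, 41, 42 → 4
r = 30: 41, 42 → 2
r = 38: 41, 42 → 2
r = 40: 41, 42 → 2
Cross-inversions: 4 + 4 + 2 + 2 + 2 = 14

14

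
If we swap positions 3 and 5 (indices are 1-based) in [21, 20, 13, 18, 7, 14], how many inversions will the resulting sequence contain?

Positions 3 and 5 hold 13 and 7; after swapping, the array is [21, 20, 7, 18, 13, 14].
Element-by-element contributions:
21: 5
20: 4
7: 0
18: 2
13: 0
14: 0
Sum: 5 + 4 + 0 + 2 + 0 + 0 = 11

Inversions: 11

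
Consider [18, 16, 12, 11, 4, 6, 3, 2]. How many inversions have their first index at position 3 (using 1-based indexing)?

5

The element at index 3 is 12.
Elements after it: 11, 4, 6, 3, 2
Those smaller than 12: 11, 4, 6, 3, 2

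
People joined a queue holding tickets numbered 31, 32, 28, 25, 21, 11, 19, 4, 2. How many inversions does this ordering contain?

Sweep left to right; for each value list the smaller values that follow it:
31 → 28, 25, 21, 11, 19, 4, 2 → 7
32 → 28, 25, 21, 11, 19, 4, 2 → 7
28 → 25, 21, 11, 19, 4, 2 → 6
25 → 21, 11, 19, 4, 2 → 5
21 → 11, 19, 4, 2 → 4
11 → 4, 2 → 2
19 → 4, 2 → 2
4 → 2 → 1
2 → none → 0
Sum: 7 + 7 + 6 + 5 + 4 + 2 + 2 + 1 + 0 = 34

34 out-of-order pairs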